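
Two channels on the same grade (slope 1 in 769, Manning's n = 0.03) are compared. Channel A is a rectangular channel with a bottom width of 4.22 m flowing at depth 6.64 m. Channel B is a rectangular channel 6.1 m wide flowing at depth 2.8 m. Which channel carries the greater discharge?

Channel A: Flow area A = b·y = 4.22 × 6.64 = 28.02 m². Wetted perimeter P = b + 2y = 4.22 + 2×6.64 = 17.5 m. Hydraulic radius R = A/P = 28.02/17.5 = 1.601 m. Q_A = (1/0.03)·28.02·1.601^(2/3)·√0.0013 = 46.1 m³/s.
Channel B: Flow area A = b·y = 6.1 × 2.8 = 17.08 m². Wetted perimeter P = b + 2y = 6.1 + 2×2.8 = 11.7 m. Hydraulic radius R = A/P = 17.08/11.7 = 1.46 m. Q_B = (1/0.03)·17.08·1.46^(2/3)·√0.0013 = 26.42 m³/s.
Q_A = 46.1 m³/s vs Q_B = 26.42 m³/s, so channel A carries more.

channel A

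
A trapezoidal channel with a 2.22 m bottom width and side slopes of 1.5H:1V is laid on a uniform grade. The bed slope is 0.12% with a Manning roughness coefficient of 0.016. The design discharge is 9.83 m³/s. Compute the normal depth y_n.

y_n = 1.29 m

Manning's equation rearranged: A R^(2/3) = nQ / (1·√S) = 0.016 × 9.83 / (√0.0012) = 4.54.
At y = 1.15 m: A R^(2/3) = 3.619 — short.
At y = 1.29 m: A R^(2/3) = 4.542 — matches.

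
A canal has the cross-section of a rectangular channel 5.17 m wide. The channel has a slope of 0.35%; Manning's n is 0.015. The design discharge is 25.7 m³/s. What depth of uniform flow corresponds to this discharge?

y_n = 1.36 m

Manning's equation rearranged: A R^(2/3) = nQ / (1·√S) = 0.015 × 25.7 / (√0.0035) = 6.516.
Try y = 1.22 m: A R^(2/3) = 5.565 — short.
Try y = 1.64 m: A R^(2/3) = 8.498 — over.
Try y = 1.36 m: A R^(2/3) = 6.511 — ≈ 6.516.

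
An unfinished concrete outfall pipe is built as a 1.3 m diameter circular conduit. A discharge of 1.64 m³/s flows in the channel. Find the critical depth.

y_c = 0.685 m

At critical depth, Q² T / (g A³) = 1, i.e. A³/T = Q²/g = 1.64²/9.81 = 0.2742.
Trying y = 0.474 m: A³/T = 0.067 — too small.
Trying y = 0.867 m: A³/T = 0.6787 — too large.
Trying y = 0.685 m: A³/T = 0.2747 — close enough.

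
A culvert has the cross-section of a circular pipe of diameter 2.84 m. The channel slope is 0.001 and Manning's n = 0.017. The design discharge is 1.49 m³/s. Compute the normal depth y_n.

y_n = 0.765 m

Manning's equation rearranged: A R^(2/3) = nQ / (1·√S) = 0.017 × 1.49 / (√0.001) = 0.801.
At y = 0.587 m: A R^(2/3) = 0.4719 — short.
At y = 0.859 m: A R^(2/3) = 1.003 — over.
At y = 0.765 m: A R^(2/3) = 0.8002 — close enough.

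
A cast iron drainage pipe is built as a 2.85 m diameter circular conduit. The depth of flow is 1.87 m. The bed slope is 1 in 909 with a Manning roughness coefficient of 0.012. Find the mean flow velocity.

For a circular section of diameter D = 2.85 m at depth y = 1.87 m, the central angle is θ = 2 arccos(1 − 2y/D) = 3.777 rad. Then A = (D²/8)(θ − sin θ) = 4.437 m² and P = Dθ/2 = 5.382 m.
Hydraulic radius R = A/P = 4.437/5.382 = 0.8244 m.
From Manning's equation, V = (1/n) R^(2/3) S^(1/2) = (1/0.012) × 0.8244^(2/3) × 0.0011^(1/2) = 2.43 m/s.

V = 2.43 m/s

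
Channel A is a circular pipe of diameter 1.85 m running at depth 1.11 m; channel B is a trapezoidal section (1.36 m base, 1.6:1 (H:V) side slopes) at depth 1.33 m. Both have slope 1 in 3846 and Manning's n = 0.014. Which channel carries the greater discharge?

channel B

Channel A: For a circular section of diameter D = 1.85 m at depth y = 1.11 m, the central angle is θ = 2 arccos(1 − 2y/D) = 3.544 rad. Then A = (D²/8)(θ − sin θ) = 1.684 m² and P = Dθ/2 = 3.278 m. Hydraulic radius R = A/P = 1.684/3.278 = 0.5136 m. Q_A = (1/0.014)·1.684·0.5136^(2/3)·√0.00026 = 1.244 m³/s.
Channel B: With bottom width b = 1.36 m and side slope z = 1.6: A = (b + zy)y = (1.36 + 1.6×1.33)×1.33 = 4.639 m²; P = b + 2y√(1+z²) = 1.36 + 2×1.33×1.887 = 6.379 m. Hydraulic radius R = A/P = 4.639/6.379 = 0.7273 m. Q_B = (1/0.014)·4.639·0.7273^(2/3)·√0.00026 = 4.321 m³/s.
Q_A = 1.244 m³/s vs Q_B = 4.321 m³/s, so channel B carries more.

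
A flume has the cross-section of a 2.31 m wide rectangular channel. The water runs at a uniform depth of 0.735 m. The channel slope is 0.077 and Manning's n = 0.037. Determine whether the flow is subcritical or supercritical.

Flow area A = b·y = 2.31 × 0.735 = 1.698 m². Wetted perimeter P = b + 2y = 2.31 + 2×0.735 = 3.78 m.
Hydraulic radius R = A/P = 1.698/3.78 = 0.4492 m.
V = (1/n) R^(2/3) √S = (1/0.037) × 0.4492^(2/3) × √0.077 = 4.399 m/s. Hydraulic depth D_h = A/T = 1.698/2.31 = 0.735 m.
Froude number Fr = V/√(g·D_h) = 4.399/√(9.81×0.735) = 1.64, which is greater than 1, so the flow is supercritical.

supercritical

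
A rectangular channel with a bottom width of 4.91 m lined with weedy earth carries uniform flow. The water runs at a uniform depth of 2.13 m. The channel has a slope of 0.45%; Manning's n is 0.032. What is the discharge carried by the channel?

Q = 23.9 m³/s

Flow area A = b·y = 4.91 × 2.13 = 10.46 m². Wetted perimeter P = b + 2y = 4.91 + 2×2.13 = 9.17 m.
Hydraulic radius R = A/P = 10.46/9.17 = 1.14 m.
Manning's equation: Q = (1/n) A R^(2/3) S^(1/2) = (1/0.032) × 10.46 × 1.14^(2/3) × 0.0045^(1/2) = 23.9 m³/s.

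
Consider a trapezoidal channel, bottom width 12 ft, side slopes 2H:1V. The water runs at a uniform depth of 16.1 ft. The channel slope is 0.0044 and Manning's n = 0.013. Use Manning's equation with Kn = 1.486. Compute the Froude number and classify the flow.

With bottom width b = 12 ft and side slope z = 2: A = (b + zy)y = (12 + 2×16.1)×16.1 = 711.6 ft²; P = b + 2y√(1+z²) = 12 + 2×16.1×2.236 = 84 ft.
Hydraulic radius R = A/P = 711.6/84 = 8.472 ft.
V = (1.486/n) R^(2/3) √S = (1.486/0.013) × 8.472^(2/3) × √0.0044 = 31.51 ft/s. Hydraulic depth D_h = A/T = 711.6/76.4 = 9.314 ft.
Froude number Fr = V/√(g·D_h) = 31.51/√(32.2×9.314) = 1.82, which is greater than 1, so the flow is supercritical.

supercritical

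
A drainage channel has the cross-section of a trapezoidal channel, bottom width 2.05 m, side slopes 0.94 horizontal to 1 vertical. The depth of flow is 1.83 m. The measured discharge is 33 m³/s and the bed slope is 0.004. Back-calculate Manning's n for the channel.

With bottom width b = 2.05 m and side slope z = 0.94: A = (b + zy)y = (2.05 + 0.94×1.83)×1.83 = 6.899 m²; P = b + 2y√(1+z²) = 2.05 + 2×1.83×1.372 = 7.073 m.
Hydraulic radius R = A/P = 6.899/7.073 = 0.9754 m.
Rearranging Manning's equation: n = (1/Q) A R^(2/3) S^(1/2) = (1/33) × 6.899 × 0.9754^(2/3) × √0.004 = 0.013.

n = 0.013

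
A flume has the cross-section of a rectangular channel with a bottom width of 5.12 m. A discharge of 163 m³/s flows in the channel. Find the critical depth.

For a rectangular channel, critical depth y_c = (q²/g)^(1/3) where q = Q/b = 163/5.12 = 31.84 m²/s.
So y_c = (31.84²/9.81)^(1/3) = 4.69 m.

y_c = 4.69 m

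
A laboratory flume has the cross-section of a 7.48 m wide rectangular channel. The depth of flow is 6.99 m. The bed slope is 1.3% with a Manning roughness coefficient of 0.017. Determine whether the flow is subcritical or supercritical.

Flow area A = b·y = 7.48 × 6.99 = 52.29 m². Wetted perimeter P = b + 2y = 7.48 + 2×6.99 = 21.46 m.
Hydraulic radius R = A/P = 52.29/21.46 = 2.436 m.
V = (1/n) R^(2/3) √S = (1/0.017) × 2.436^(2/3) × √0.013 = 12.14 m/s. Hydraulic depth D_h = A/T = 52.29/7.48 = 6.99 m.
Froude number Fr = V/√(g·D_h) = 12.14/√(9.81×6.99) = 1.47, which is greater than 1, so the flow is supercritical.

supercritical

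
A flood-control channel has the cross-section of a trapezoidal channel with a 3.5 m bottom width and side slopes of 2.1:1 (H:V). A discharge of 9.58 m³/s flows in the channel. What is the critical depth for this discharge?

At critical depth, Q² T / (g A³) = 1, i.e. A³/T = Q²/g = 9.58²/9.81 = 9.355.
Try y = 0.679 m: A³/T = 5.891 — short.
Try y = 0.777 m: A³/T = 9.373 — ≈ 9.355.

y_c = 0.777 m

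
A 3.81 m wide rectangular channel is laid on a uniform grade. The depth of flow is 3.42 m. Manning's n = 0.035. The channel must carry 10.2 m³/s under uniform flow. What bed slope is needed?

S = 0.000574

Flow area A = b·y = 3.81 × 3.42 = 13.03 m². Wetted perimeter P = b + 2y = 3.81 + 2×3.42 = 10.65 m.
Hydraulic radius R = A/P = 13.03/10.65 = 1.223 m.
From Manning's equation, S = [nQ / (1 A R^(2/3))]² = [0.035 × 10.2 / (1 × 13.03 × 1.223^(2/3))]² = 0.000574.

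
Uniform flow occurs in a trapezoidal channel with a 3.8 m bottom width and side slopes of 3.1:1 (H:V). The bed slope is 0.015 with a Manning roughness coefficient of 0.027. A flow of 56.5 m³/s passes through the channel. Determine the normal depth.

y_n = 1.52 m

Manning's equation rearranged: A R^(2/3) = nQ / (1·√S) = 0.027 × 56.5 / (√0.015) = 12.46.
Trying y = 1.94 m: A R^(2/3) = 21 — too large.
Trying y = 1.25 m: A R^(2/3) = 8.29 — too small.
Trying y = 1.52 m: A R^(2/3) = 12.45 — ≈ 12.46.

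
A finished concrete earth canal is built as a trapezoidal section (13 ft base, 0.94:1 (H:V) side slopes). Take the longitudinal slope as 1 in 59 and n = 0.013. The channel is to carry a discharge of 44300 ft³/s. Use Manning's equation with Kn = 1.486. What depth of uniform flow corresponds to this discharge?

y_n = 20.5 ft

Manning's equation rearranged: A R^(2/3) = nQ / (1.486·√S) = 0.013 × 44300 / (1.486 × √0.01695) = 2977.
Try y = 14.4 ft: A R^(2/3) = 1435 — low.
Try y = 25.7 ft: A R^(2/3) = 4846 — high.
Try y = 20.5 ft: A R^(2/3) = 2978 — matches.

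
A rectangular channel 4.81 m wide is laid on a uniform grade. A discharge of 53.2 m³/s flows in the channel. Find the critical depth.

For a rectangular channel, critical depth y_c = (q²/g)^(1/3) where q = Q/b = 53.2/4.81 = 11.06 m²/s.
So y_c = (11.06²/9.81)^(1/3) = 2.32 m.

y_c = 2.32 m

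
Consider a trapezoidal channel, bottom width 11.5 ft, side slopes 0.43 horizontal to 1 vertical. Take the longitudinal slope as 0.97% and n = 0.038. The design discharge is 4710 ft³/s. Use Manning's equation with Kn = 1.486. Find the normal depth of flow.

Manning's equation rearranged: A R^(2/3) = nQ / (1.486·√S) = 0.038 × 4710 / (1.486 × √0.0097) = 1223.
Trying y = 19.7 ft: A R^(2/3) = 1472 — over.
Trying y = 14.2 ft: A R^(2/3) = 815.8 — short.
Trying y = 17.8 ft: A R^(2/3) = 1222 — close enough.

y_n = 17.8 ft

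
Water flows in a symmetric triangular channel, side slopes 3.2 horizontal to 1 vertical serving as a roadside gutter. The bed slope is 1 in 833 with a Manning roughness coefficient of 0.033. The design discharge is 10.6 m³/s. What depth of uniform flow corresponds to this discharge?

y_n = 1.85 m

Manning's equation rearranged: A R^(2/3) = nQ / (1·√S) = 0.033 × 10.6 / (√0.0012) = 10.1.
At y = 2.31 m: A R^(2/3) = 18.22 — over.
At y = 1.36 m: A R^(2/3) = 4.437 — short.
At y = 1.85 m: A R^(2/3) = 10.08 — close enough.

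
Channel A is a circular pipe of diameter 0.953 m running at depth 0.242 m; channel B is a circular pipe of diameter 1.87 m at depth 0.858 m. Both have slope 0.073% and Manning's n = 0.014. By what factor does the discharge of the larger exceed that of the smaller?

18.4

Channel A: For a circular section of diameter D = 0.953 m at depth y = 0.242 m, the central angle is θ = 2 arccos(1 − 2y/D) = 2.113 rad. Then A = (D²/8)(θ − sin θ) = 0.1426 m² and P = Dθ/2 = 1.007 m. Hydraulic radius R = A/P = 0.1426/1.007 = 0.1416 m. Q_A = (1/0.014)·0.1426·0.1416^(2/3)·√0.00073 = 0.07475 m³/s.
Channel B: For a circular section of diameter D = 1.87 m at depth y = 0.858 m, the central angle is θ = 2 arccos(1 − 2y/D) = 2.977 rad. Then A = (D²/8)(θ − sin θ) = 1.229 m² and P = Dθ/2 = 2.783 m. Hydraulic radius R = A/P = 1.229/2.783 = 0.4417 m. Q_B = (1/0.014)·1.229·0.4417^(2/3)·√0.00073 = 1.376 m³/s.
The larger discharge is 1.376 m³/s and the smaller is 0.07475 m³/s; the ratio is 18.4.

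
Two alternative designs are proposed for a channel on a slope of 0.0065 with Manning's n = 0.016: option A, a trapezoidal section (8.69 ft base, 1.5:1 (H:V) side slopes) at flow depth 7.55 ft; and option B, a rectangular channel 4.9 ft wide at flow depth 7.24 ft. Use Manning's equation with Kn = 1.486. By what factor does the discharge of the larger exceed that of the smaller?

7.42

Channel A: With bottom width b = 8.69 ft and side slope z = 1.5: A = (b + zy)y = (8.69 + 1.5×7.55)×7.55 = 151.1 ft²; P = b + 2y√(1+z²) = 8.69 + 2×7.55×1.803 = 35.91 ft. Hydraulic radius R = A/P = 151.1/35.91 = 4.208 ft. Q_A = (1.486/0.016)·151.1·4.208^(2/3)·√0.0065 = 2949 ft³/s.
Channel B: Flow area A = b·y = 4.9 × 7.24 = 35.48 ft². Wetted perimeter P = b + 2y = 4.9 + 2×7.24 = 19.38 ft. Hydraulic radius R = A/P = 35.48/19.38 = 1.831 ft. Q_B = (1.486/0.016)·35.48·1.831^(2/3)·√0.0065 = 397.5 ft³/s.
The larger discharge is 2949 ft³/s and the smaller is 397.5 ft³/s; the ratio is 7.42.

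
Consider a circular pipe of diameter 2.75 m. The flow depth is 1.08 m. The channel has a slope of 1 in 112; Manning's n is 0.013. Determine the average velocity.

V = 5.06 m/s

For a circular section of diameter D = 2.75 m at depth y = 1.08 m, the central angle is θ = 2 arccos(1 − 2y/D) = 2.709 rad. Then A = (D²/8)(θ − sin θ) = 2.165 m² and P = Dθ/2 = 3.725 m.
Hydraulic radius R = A/P = 2.165/3.725 = 0.5811 m.
From Manning's equation, V = (1/n) R^(2/3) S^(1/2) = (1/0.013) × 0.5811^(2/3) × 0.008929^(1/2) = 5.06 m/s.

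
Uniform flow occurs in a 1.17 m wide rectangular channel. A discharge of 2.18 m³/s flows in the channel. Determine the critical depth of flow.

y_c = 0.707 m

For a rectangular channel, critical depth y_c = (q²/g)^(1/3) where q = Q/b = 2.18/1.17 = 1.863 m²/s.
So y_c = (1.863²/9.81)^(1/3) = 0.707 m.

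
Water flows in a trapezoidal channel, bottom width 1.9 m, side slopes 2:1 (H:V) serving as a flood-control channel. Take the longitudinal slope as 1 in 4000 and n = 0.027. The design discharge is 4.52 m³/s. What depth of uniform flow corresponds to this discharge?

y_n = 1.61 m

Manning's equation rearranged: A R^(2/3) = nQ / (1·√S) = 0.027 × 4.52 / (√0.00025) = 7.718.
At y = 1.83 m: A R^(2/3) = 10.24 — high.
At y = 1.18 m: A R^(2/3) = 3.964 — low.
At y = 1.61 m: A R^(2/3) = 7.717 — close enough.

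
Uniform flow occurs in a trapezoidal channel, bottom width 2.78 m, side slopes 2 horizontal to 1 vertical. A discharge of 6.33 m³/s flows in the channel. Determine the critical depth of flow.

y_c = 0.681 m

At critical depth, Q² T / (g A³) = 1, i.e. A³/T = Q²/g = 6.33²/9.81 = 4.084.
At y = 0.817 m: A³/T = 7.754 — too large.
At y = 0.681 m: A³/T = 4.077 — matches.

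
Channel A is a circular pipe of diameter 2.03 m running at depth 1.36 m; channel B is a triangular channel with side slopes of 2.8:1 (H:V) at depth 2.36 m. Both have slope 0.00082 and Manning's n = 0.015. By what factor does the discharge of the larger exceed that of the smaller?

Channel A: For a circular section of diameter D = 2.03 m at depth y = 1.36 m, the central angle is θ = 2 arccos(1 − 2y/D) = 3.835 rad. Then A = (D²/8)(θ − sin θ) = 2.305 m² and P = Dθ/2 = 3.893 m. Hydraulic radius R = A/P = 2.305/3.893 = 0.5921 m. Q_A = (1/0.015)·2.305·0.5921^(2/3)·√0.00082 = 3.103 m³/s.
Channel B: For a triangular section with side slope z = 2.8: A = zy² = 2.8×2.36² = 15.59 m²; P = 2y√(1+z²) = 2×2.36×2.973 = 14.03 m. Hydraulic radius R = A/P = 15.59/14.03 = 1.111 m. Q_B = (1/0.015)·15.59·1.111^(2/3)·√0.00082 = 31.94 m³/s.
The larger discharge is 31.94 m³/s and the smaller is 3.103 m³/s; the ratio is 10.3.

10.3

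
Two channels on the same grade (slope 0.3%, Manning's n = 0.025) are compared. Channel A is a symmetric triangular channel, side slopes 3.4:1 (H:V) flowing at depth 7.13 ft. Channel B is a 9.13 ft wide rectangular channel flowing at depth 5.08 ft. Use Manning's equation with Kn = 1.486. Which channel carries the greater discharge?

Channel A: For a triangular section with side slope z = 3.4: A = zy² = 3.4×7.13² = 172.8 ft²; P = 2y√(1+z²) = 2×7.13×3.544 = 50.54 ft. Hydraulic radius R = A/P = 172.8/50.54 = 3.42 ft. Q_A = (1.486/0.025)·172.8·3.42^(2/3)·√0.003 = 1277 ft³/s.
Channel B: Flow area A = b·y = 9.13 × 5.08 = 46.38 ft². Wetted perimeter P = b + 2y = 9.13 + 2×5.08 = 19.29 ft. Hydraulic radius R = A/P = 46.38/19.29 = 2.404 ft. Q_B = (1.486/0.025)·46.38·2.404^(2/3)·√0.003 = 271 ft³/s.
Q_A = 1277 ft³/s vs Q_B = 271 ft³/s, so channel A carries more.

channel A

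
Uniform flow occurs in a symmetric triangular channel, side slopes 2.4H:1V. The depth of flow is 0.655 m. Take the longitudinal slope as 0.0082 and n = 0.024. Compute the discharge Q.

Q = 1.75 m³/s

For a triangular section with side slope z = 2.4: A = zy² = 2.4×0.655² = 1.03 m²; P = 2y√(1+z²) = 2×0.655×2.6 = 3.406 m.
Hydraulic radius R = A/P = 1.03/3.406 = 0.3023 m.
Manning's equation: Q = (1/n) A R^(2/3) S^(1/2) = (1/0.024) × 1.03 × 0.3023^(2/3) × 0.0082^(1/2) = 1.75 m³/s.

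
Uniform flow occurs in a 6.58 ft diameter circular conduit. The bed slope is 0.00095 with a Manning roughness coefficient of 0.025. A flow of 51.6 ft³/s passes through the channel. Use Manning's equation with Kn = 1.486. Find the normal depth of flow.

y_n = 3.65 ft

Manning's equation rearranged: A R^(2/3) = nQ / (1.486·√S) = 0.025 × 51.6 / (1.486 × √0.00095) = 28.16.
Trying y = 3.01 ft: A R^(2/3) = 20.32 — too small.
Trying y = 3.99 ft: A R^(2/3) = 32.35 — too large.
Trying y = 3.65 ft: A R^(2/3) = 28.14 — close enough.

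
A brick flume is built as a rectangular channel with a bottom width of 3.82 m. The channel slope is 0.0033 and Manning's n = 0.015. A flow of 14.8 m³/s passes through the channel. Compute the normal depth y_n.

Manning's equation rearranged: A R^(2/3) = nQ / (1·√S) = 0.015 × 14.8 / (√0.0033) = 3.865.
At y = 1.55 m: A R^(2/3) = 5.336 — high.
At y = 1.23 m: A R^(2/3) = 3.872 — ≈ 3.865.

y_n = 1.23 m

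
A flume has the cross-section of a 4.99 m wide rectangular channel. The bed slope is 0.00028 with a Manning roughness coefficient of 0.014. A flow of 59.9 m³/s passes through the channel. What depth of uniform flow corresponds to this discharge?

Manning's equation rearranged: A R^(2/3) = nQ / (1·√S) = 0.014 × 59.9 / (√0.00028) = 50.12.
Trying y = 4.66 m: A R^(2/3) = 32.14 — short.
Trying y = 8.45 m: A R^(2/3) = 65.28 — over.
Trying y = 6.74 m: A R^(2/3) = 50.15 — matches.

y_n = 6.74 m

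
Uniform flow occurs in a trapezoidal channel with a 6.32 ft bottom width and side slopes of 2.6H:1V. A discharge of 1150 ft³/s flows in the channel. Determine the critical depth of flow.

At critical depth, Q² T / (g A³) = 1, i.e. A³/T = Q²/g = 1150²/32.2 = 41070.
At y = 6.98 ft: A³/T = 116900 — over.
At y = 4.53 ft: A³/T = 18440 — short.
At y = 5.48 ft: A³/T = 41130 — close enough.

y_c = 5.48 ft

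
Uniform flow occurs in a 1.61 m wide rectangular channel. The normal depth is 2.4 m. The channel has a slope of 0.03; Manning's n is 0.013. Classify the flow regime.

Flow area A = b·y = 1.61 × 2.4 = 3.864 m². Wetted perimeter P = b + 2y = 1.61 + 2×2.4 = 6.41 m.
Hydraulic radius R = A/P = 3.864/6.41 = 0.6028 m.
V = (1/n) R^(2/3) √S = (1/0.013) × 0.6028^(2/3) × √0.03 = 9.508 m/s. Hydraulic depth D_h = A/T = 3.864/1.61 = 2.4 m.
Froude number Fr = V/√(g·D_h) = 9.508/√(9.81×2.4) = 1.96, which is greater than 1, so the flow is supercritical.

supercritical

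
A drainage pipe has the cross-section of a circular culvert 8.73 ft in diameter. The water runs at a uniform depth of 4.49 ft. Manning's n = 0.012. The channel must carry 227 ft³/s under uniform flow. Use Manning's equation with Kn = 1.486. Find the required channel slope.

For a circular section of diameter D = 8.73 ft at depth y = 4.49 ft, the central angle is θ = 2 arccos(1 − 2y/D) = 3.199 rad. Then A = (D²/8)(θ − sin θ) = 31.02 ft² and P = Dθ/2 = 13.96 ft.
Hydraulic radius R = A/P = 31.02/13.96 = 2.222 ft.
From Manning's equation, S = [nQ / (1.486 A R^(2/3))]² = [0.012 × 227 / (1.486 × 31.02 × 2.222^(2/3))]² = 0.0012.

S = 0.0012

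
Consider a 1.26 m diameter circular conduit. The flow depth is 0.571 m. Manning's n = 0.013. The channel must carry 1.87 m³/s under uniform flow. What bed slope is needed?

For a circular section of diameter D = 1.26 m at depth y = 0.571 m, the central angle is θ = 2 arccos(1 − 2y/D) = 2.954 rad. Then A = (D²/8)(θ − sin θ) = 0.5492 m² and P = Dθ/2 = 1.861 m.
Hydraulic radius R = A/P = 0.5492/1.861 = 0.2951 m.
From Manning's equation, S = [nQ / (1 A R^(2/3))]² = [0.013 × 1.87 / (1 × 0.5492 × 0.2951^(2/3))]² = 0.00997.

S = 0.00997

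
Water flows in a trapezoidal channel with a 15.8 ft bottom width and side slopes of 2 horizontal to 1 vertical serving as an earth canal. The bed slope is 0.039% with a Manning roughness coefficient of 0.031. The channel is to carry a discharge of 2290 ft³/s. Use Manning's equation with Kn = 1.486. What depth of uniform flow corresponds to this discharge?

y_n = 14 ft

Manning's equation rearranged: A R^(2/3) = nQ / (1.486·√S) = 0.031 × 2290 / (1.486 × √0.00039) = 2419.
At y = 12.3 ft: A R^(2/3) = 1821 — too small.
At y = 17 ft: A R^(2/3) = 3722 — too large.
At y = 14 ft: A R^(2/3) = 2416 — close enough.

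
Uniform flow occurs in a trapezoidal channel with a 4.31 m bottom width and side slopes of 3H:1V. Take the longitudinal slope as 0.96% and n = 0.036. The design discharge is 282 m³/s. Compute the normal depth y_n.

y_n = 3.89 m

Manning's equation rearranged: A R^(2/3) = nQ / (1·√S) = 0.036 × 282 / (√0.0096) = 103.6.
Try y = 4.61 m: A R^(2/3) = 154 — high.
Try y = 2.73 m: A R^(2/3) = 46.32 — low.
Try y = 3.89 m: A R^(2/3) = 103.6 — ≈ 103.6.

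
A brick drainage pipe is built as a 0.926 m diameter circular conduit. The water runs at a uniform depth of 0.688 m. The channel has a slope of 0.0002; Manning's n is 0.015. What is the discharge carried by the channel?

Q = 0.216 m³/s

For a circular section of diameter D = 0.926 m at depth y = 0.688 m, the central angle is θ = 2 arccos(1 − 2y/D) = 4.157 rad. Then A = (D²/8)(θ − sin θ) = 0.5366 m² and P = Dθ/2 = 1.924 m.
Hydraulic radius R = A/P = 0.5366/1.924 = 0.2788 m.
Manning's equation: Q = (1/n) A R^(2/3) S^(1/2) = (1/0.015) × 0.5366 × 0.2788^(2/3) × 0.0002^(1/2) = 0.216 m³/s.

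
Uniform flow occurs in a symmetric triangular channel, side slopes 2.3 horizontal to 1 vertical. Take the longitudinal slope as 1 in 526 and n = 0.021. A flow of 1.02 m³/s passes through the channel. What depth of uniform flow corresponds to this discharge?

y_n = 0.681 m

Manning's equation rearranged: A R^(2/3) = nQ / (1·√S) = 0.021 × 1.02 / (√0.001901) = 0.4913.
At y = 0.527 m: A R^(2/3) = 0.2478 — low.
At y = 0.824 m: A R^(2/3) = 0.8162 — high.
At y = 0.681 m: A R^(2/3) = 0.4909 — ≈ 0.4913.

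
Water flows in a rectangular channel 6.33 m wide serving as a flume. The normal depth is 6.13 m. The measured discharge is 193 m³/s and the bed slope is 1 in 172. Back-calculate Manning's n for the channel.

n = 0.025

Flow area A = b·y = 6.33 × 6.13 = 38.8 m². Wetted perimeter P = b + 2y = 6.33 + 2×6.13 = 18.59 m.
Hydraulic radius R = A/P = 38.8/18.59 = 2.087 m.
Rearranging Manning's equation: n = (1/Q) A R^(2/3) S^(1/2) = (1/193) × 38.8 × 2.087^(2/3) × √0.005814 = 0.025.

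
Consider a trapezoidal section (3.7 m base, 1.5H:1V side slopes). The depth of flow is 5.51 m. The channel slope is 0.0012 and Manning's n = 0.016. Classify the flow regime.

subcritical

With bottom width b = 3.7 m and side slope z = 1.5: A = (b + zy)y = (3.7 + 1.5×5.51)×5.51 = 65.93 m²; P = b + 2y√(1+z²) = 3.7 + 2×5.51×1.803 = 23.57 m.
Hydraulic radius R = A/P = 65.93/23.57 = 2.797 m.
V = (1/n) R^(2/3) √S = (1/0.016) × 2.797^(2/3) × √0.0012 = 4.298 m/s. Hydraulic depth D_h = A/T = 65.93/20.23 = 3.259 m.
Froude number Fr = V/√(g·D_h) = 4.298/√(9.81×3.259) = 0.76, which is less than 1, so the flow is subcritical.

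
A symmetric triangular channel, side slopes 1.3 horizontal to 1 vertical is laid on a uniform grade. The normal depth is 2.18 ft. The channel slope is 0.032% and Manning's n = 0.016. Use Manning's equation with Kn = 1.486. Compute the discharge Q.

For a triangular section with side slope z = 1.3: A = zy² = 1.3×2.18² = 6.178 ft²; P = 2y√(1+z²) = 2×2.18×1.64 = 7.151 ft.
Hydraulic radius R = A/P = 6.178/7.151 = 0.864 ft.
Manning's equation: Q = (1.486/n) A R^(2/3) S^(1/2) = (1.486/0.016) × 6.178 × 0.864^(2/3) × 0.00032^(1/2) = 9.31 ft³/s.

Q = 9.31 ft³/s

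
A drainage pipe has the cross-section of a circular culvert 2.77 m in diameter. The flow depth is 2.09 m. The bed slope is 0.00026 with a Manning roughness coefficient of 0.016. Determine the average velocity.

For a circular section of diameter D = 2.77 m at depth y = 2.09 m, the central angle is θ = 2 arccos(1 − 2y/D) = 4.21 rad. Then A = (D²/8)(θ − sin θ) = 4.878 m² and P = Dθ/2 = 5.83 m.
Hydraulic radius R = A/P = 4.878/5.83 = 0.8367 m.
From Manning's equation, V = (1/n) R^(2/3) S^(1/2) = (1/0.016) × 0.8367^(2/3) × 0.00026^(1/2) = 0.895 m/s.

V = 0.895 m/s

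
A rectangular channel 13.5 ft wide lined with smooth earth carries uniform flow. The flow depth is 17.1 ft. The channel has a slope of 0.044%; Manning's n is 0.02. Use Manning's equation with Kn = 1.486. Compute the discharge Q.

Flow area A = b·y = 13.5 × 17.1 = 230.9 ft². Wetted perimeter P = b + 2y = 13.5 + 2×17.1 = 47.7 ft.
Hydraulic radius R = A/P = 230.9/47.7 = 4.84 ft.
Manning's equation: Q = (1.486/n) A R^(2/3) S^(1/2) = (1.486/0.02) × 230.9 × 4.84^(2/3) × 0.00044^(1/2) = 1030 ft³/s.

Q = 1030 ft³/s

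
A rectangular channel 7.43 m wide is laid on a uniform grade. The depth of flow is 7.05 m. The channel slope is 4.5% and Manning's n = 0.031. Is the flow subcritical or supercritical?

Flow area A = b·y = 7.43 × 7.05 = 52.38 m². Wetted perimeter P = b + 2y = 7.43 + 2×7.05 = 21.53 m.
Hydraulic radius R = A/P = 52.38/21.53 = 2.433 m.
V = (1/n) R^(2/3) √S = (1/0.031) × 2.433^(2/3) × √0.045 = 12.38 m/s. Hydraulic depth D_h = A/T = 52.38/7.43 = 7.05 m.
Froude number Fr = V/√(g·D_h) = 12.38/√(9.81×7.05) = 1.49, which is greater than 1, so the flow is supercritical.

supercritical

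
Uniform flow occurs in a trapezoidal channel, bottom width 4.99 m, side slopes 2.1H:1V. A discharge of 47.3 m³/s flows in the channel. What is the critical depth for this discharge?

y_c = 1.65 m

At critical depth, Q² T / (g A³) = 1, i.e. A³/T = Q²/g = 47.3²/9.81 = 228.1.
At y = 1.97 m: A³/T = 438.2 — too large.
At y = 1.25 m: A³/T = 84.22 — too small.
At y = 1.65 m: A³/T = 227.8 — ≈ 228.1.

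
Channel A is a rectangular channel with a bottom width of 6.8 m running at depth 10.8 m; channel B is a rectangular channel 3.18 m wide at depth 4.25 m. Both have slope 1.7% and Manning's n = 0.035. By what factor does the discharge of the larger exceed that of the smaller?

Channel A: Flow area A = b·y = 6.8 × 10.8 = 73.44 m². Wetted perimeter P = b + 2y = 6.8 + 2×10.8 = 28.4 m. Hydraulic radius R = A/P = 73.44/28.4 = 2.586 m. Q_A = (1/0.035)·73.44·2.586^(2/3)·√0.017 = 515.4 m³/s.
Channel B: Flow area A = b·y = 3.18 × 4.25 = 13.52 m². Wetted perimeter P = b + 2y = 3.18 + 2×4.25 = 11.68 m. Hydraulic radius R = A/P = 13.52/11.68 = 1.157 m. Q_B = (1/0.035)·13.52·1.157^(2/3)·√0.017 = 55.49 m³/s.
The larger discharge is 515.4 m³/s and the smaller is 55.49 m³/s; the ratio is 9.29.

9.29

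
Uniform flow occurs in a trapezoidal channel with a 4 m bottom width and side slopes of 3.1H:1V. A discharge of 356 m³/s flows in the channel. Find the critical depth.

y_c = 4.26 m

At critical depth, Q² T / (g A³) = 1, i.e. A³/T = Q²/g = 356²/9.81 = 12920.
At y = 4.81 m: A³/T = 22250 — over.
At y = 4.26 m: A³/T = 12950 — matches.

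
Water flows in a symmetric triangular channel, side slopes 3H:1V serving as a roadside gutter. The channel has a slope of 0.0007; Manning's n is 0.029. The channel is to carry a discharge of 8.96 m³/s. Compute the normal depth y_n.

y_n = 1.88 m

Manning's equation rearranged: A R^(2/3) = nQ / (1·√S) = 0.029 × 8.96 / (√0.0007) = 9.821.
At y = 1.64 m: A R^(2/3) = 6.825 — low.
At y = 2.1 m: A R^(2/3) = 13.2 — high.
At y = 1.88 m: A R^(2/3) = 9.824 — ≈ 9.821.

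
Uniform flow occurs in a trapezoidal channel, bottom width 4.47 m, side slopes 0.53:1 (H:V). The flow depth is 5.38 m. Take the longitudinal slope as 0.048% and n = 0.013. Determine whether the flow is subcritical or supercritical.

subcritical

With bottom width b = 4.47 m and side slope z = 0.53: A = (b + zy)y = (4.47 + 0.53×5.38)×5.38 = 39.39 m²; P = b + 2y√(1+z²) = 4.47 + 2×5.38×1.132 = 16.65 m.
Hydraulic radius R = A/P = 39.39/16.65 = 2.366 m.
V = (1/n) R^(2/3) √S = (1/0.013) × 2.366^(2/3) × √0.00048 = 2.992 m/s. Hydraulic depth D_h = A/T = 39.39/10.17 = 3.872 m.
Froude number Fr = V/√(g·D_h) = 2.992/√(9.81×3.872) = 0.486, which is less than 1, so the flow is subcritical.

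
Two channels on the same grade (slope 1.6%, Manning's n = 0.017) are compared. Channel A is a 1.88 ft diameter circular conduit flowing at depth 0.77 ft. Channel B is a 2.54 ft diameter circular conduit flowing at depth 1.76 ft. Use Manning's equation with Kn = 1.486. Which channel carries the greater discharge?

channel B

Channel A: For a circular section of diameter D = 1.88 ft at depth y = 0.77 ft, the central angle is θ = 2 arccos(1 − 2y/D) = 2.778 rad. Then A = (D²/8)(θ − sin θ) = 1.07 ft² and P = Dθ/2 = 2.611 ft. Hydraulic radius R = A/P = 1.07/2.611 = 0.4098 ft. Q_A = (1.486/0.017)·1.07·0.4098^(2/3)·√0.016 = 6.528 ft³/s.
Channel B: For a circular section of diameter D = 2.54 ft at depth y = 1.76 ft, the central angle is θ = 2 arccos(1 − 2y/D) = 3.934 rad. Then A = (D²/8)(θ − sin θ) = 3.747 ft² and P = Dθ/2 = 4.996 ft. Hydraulic radius R = A/P = 3.747/4.996 = 0.7499 ft. Q_B = (1.486/0.017)·3.747·0.7499^(2/3)·√0.016 = 34.19 ft³/s.
Q_A = 6.528 ft³/s vs Q_B = 34.19 ft³/s, so channel B carries more.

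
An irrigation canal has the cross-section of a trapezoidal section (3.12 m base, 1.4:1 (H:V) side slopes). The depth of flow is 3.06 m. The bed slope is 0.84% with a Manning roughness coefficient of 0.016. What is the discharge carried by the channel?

With bottom width b = 3.12 m and side slope z = 1.4: A = (b + zy)y = (3.12 + 1.4×3.06)×3.06 = 22.66 m²; P = b + 2y√(1+z²) = 3.12 + 2×3.06×1.72 = 13.65 m.
Hydraulic radius R = A/P = 22.66/13.65 = 1.66 m.
Manning's equation: Q = (1/n) A R^(2/3) S^(1/2) = (1/0.016) × 22.66 × 1.66^(2/3) × 0.0084^(1/2) = 182 m³/s.

Q = 182 m³/s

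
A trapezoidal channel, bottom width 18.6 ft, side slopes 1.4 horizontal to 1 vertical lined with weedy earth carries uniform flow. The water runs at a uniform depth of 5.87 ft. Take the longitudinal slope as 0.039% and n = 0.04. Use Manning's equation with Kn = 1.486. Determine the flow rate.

Q = 294 ft³/s

With bottom width b = 18.6 ft and side slope z = 1.4: A = (b + zy)y = (18.6 + 1.4×5.87)×5.87 = 157.4 ft²; P = b + 2y√(1+z²) = 18.6 + 2×5.87×1.72 = 38.8 ft.
Hydraulic radius R = A/P = 157.4/38.8 = 4.057 ft.
Manning's equation: Q = (1.486/n) A R^(2/3) S^(1/2) = (1.486/0.04) × 157.4 × 4.057^(2/3) × 0.00039^(1/2) = 294 ft³/s.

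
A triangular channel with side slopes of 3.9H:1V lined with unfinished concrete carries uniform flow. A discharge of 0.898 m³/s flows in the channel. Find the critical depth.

y_c = 0.404 m

At critical depth, Q² T / (g A³) = 1, i.e. A³/T = Q²/g = 0.898²/9.81 = 0.0822.
At y = 0.475 m: A³/T = 0.1839 — too large.
At y = 0.404 m: A³/T = 0.08185 — matches.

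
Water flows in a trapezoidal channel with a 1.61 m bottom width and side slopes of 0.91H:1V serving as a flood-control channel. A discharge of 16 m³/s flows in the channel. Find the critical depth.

y_c = 1.6 m

At critical depth, Q² T / (g A³) = 1, i.e. A³/T = Q²/g = 16²/9.81 = 26.1.
Trying y = 1.97 m: A³/T = 57.98 — over.
Trying y = 1.6 m: A³/T = 26.11 — ≈ 26.1.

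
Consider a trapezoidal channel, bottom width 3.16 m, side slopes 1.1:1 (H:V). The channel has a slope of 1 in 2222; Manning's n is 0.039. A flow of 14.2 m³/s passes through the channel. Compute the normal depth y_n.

y_n = 2.97 m

Manning's equation rearranged: A R^(2/3) = nQ / (1·√S) = 0.039 × 14.2 / (√0.00045) = 26.11.
At y = 3.76 m: A R^(2/3) = 42.28 — too large.
At y = 2.97 m: A R^(2/3) = 26.02 — ≈ 26.11.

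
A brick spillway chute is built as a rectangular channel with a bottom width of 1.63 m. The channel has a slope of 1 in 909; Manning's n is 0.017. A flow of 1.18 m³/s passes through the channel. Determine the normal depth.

y_n = 0.708 m

Manning's equation rearranged: A R^(2/3) = nQ / (1·√S) = 0.017 × 1.18 / (√0.0011) = 0.6048.
Try y = 0.876 m: A R^(2/3) = 0.8036 — too large.
Try y = 0.528 m: A R^(2/3) = 0.403 — too small.
Try y = 0.708 m: A R^(2/3) = 0.6042 — matches.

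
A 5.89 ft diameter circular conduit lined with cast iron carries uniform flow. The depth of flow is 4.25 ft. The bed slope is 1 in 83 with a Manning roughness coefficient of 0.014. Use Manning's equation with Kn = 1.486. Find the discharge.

For a circular section of diameter D = 5.89 ft at depth y = 4.25 ft, the central angle is θ = 2 arccos(1 − 2y/D) = 4.06 rad. Then A = (D²/8)(θ − sin θ) = 21.05 ft² and P = Dθ/2 = 11.96 ft.
Hydraulic radius R = A/P = 21.05/11.96 = 1.761 ft.
Manning's equation: Q = (1.486/n) A R^(2/3) S^(1/2) = (1.486/0.014) × 21.05 × 1.761^(2/3) × 0.01205^(1/2) = 358 ft³/s.

Q = 358 ft³/s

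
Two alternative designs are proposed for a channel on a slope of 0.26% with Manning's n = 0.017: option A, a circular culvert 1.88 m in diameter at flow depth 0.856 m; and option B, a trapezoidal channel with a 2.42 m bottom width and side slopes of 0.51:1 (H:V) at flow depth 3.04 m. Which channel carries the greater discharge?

channel B

Channel A: For a circular section of diameter D = 1.88 m at depth y = 0.856 m, the central angle is θ = 2 arccos(1 − 2y/D) = 2.963 rad. Then A = (D²/8)(θ − sin θ) = 1.23 m² and P = Dθ/2 = 2.785 m. Hydraulic radius R = A/P = 1.23/2.785 = 0.4418 m. Q_A = (1/0.017)·1.23·0.4418^(2/3)·√0.0026 = 2.14 m³/s.
Channel B: With bottom width b = 2.42 m and side slope z = 0.51: A = (b + zy)y = (2.42 + 0.51×3.04)×3.04 = 12.07 m²; P = b + 2y√(1+z²) = 2.42 + 2×3.04×1.123 = 9.245 m. Hydraulic radius R = A/P = 12.07/9.245 = 1.306 m. Q_B = (1/0.017)·12.07·1.306^(2/3)·√0.0026 = 43.25 m³/s.
Q_A = 2.14 m³/s vs Q_B = 43.25 m³/s, so channel B carries more.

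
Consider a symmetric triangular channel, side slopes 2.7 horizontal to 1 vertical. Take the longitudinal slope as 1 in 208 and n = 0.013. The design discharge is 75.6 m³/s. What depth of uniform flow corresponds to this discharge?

Manning's equation rearranged: A R^(2/3) = nQ / (1·√S) = 0.013 × 75.6 / (√0.004808) = 14.17.
Try y = 2.71 m: A R^(2/3) = 23.26 — high.
Try y = 1.54 m: A R^(2/3) = 5.154 — low.
Try y = 2.25 m: A R^(2/3) = 14.17 — ≈ 14.17.

y_n = 2.25 m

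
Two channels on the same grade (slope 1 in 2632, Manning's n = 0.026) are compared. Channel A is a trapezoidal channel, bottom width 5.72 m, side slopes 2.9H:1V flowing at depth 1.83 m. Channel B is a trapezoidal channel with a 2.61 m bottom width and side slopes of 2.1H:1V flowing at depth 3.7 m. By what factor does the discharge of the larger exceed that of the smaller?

Channel A: With bottom width b = 5.72 m and side slope z = 2.9: A = (b + zy)y = (5.72 + 2.9×1.83)×1.83 = 20.18 m²; P = b + 2y√(1+z²) = 5.72 + 2×1.83×3.068 = 16.95 m. Hydraulic radius R = A/P = 20.18/16.95 = 1.191 m. Q_A = (1/0.026)·20.18·1.191^(2/3)·√0.0003799 = 17 m³/s.
Channel B: With bottom width b = 2.61 m and side slope z = 2.1: A = (b + zy)y = (2.61 + 2.1×3.7)×3.7 = 38.41 m²; P = b + 2y√(1+z²) = 2.61 + 2×3.7×2.326 = 19.82 m. Hydraulic radius R = A/P = 38.41/19.82 = 1.938 m. Q_B = (1/0.026)·38.41·1.938^(2/3)·√0.0003799 = 44.75 m³/s.
The larger discharge is 44.75 m³/s and the smaller is 17 m³/s; the ratio is 2.63.

2.63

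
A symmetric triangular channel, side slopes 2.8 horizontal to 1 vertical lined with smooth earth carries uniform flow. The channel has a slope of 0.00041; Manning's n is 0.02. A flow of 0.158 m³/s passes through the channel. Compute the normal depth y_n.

Manning's equation rearranged: A R^(2/3) = nQ / (1·√S) = 0.02 × 0.158 / (√0.00041) = 0.1561.
At y = 0.288 m: A R^(2/3) = 0.0613 — short.
At y = 0.521 m: A R^(2/3) = 0.2978 — over.
At y = 0.409 m: A R^(2/3) = 0.1562 — close enough.

y_n = 0.409 m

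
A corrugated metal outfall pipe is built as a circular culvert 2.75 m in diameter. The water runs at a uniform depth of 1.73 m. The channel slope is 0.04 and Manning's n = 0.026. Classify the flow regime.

For a circular section of diameter D = 2.75 m at depth y = 1.73 m, the central angle is θ = 2 arccos(1 − 2y/D) = 3.664 rad. Then A = (D²/8)(θ − sin θ) = 3.935 m² and P = Dθ/2 = 5.038 m.
Hydraulic radius R = A/P = 3.935/5.038 = 0.7811 m.
V = (1/n) R^(2/3) √S = (1/0.026) × 0.7811^(2/3) × √0.04 = 6.524 m/s. Hydraulic depth D_h = A/T = 3.935/2.657 = 1.481 m.
Froude number Fr = V/√(g·D_h) = 6.524/√(9.81×1.481) = 1.71, which is greater than 1, so the flow is supercritical.

supercritical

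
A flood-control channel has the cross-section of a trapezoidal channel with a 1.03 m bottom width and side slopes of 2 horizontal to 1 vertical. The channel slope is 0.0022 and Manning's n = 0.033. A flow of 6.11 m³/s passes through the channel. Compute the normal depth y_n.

Manning's equation rearranged: A R^(2/3) = nQ / (1·√S) = 0.033 × 6.11 / (√0.0022) = 4.299.
At y = 1.14 m: A R^(2/3) = 2.731 — too small.
At y = 1.51 m: A R^(2/3) = 5.207 — too large.
At y = 1.39 m: A R^(2/3) = 4.297 — close enough.

y_n = 1.39 m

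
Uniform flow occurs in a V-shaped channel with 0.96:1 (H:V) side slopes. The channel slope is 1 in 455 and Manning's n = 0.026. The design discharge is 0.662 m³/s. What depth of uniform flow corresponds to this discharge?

Manning's equation rearranged: A R^(2/3) = nQ / (1·√S) = 0.026 × 0.662 / (√0.002198) = 0.3671.
Try y = 1.11 m: A R^(2/3) = 0.6253 — over.
Try y = 0.63 m: A R^(2/3) = 0.1381 — short.
Try y = 0.909 m: A R^(2/3) = 0.367 — ≈ 0.3671.

y_n = 0.909 m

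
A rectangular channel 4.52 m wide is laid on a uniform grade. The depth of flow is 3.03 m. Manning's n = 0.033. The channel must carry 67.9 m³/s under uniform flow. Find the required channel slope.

S = 0.019

Flow area A = b·y = 4.52 × 3.03 = 13.7 m². Wetted perimeter P = b + 2y = 4.52 + 2×3.03 = 10.58 m.
Hydraulic radius R = A/P = 13.7/10.58 = 1.294 m.
From Manning's equation, S = [nQ / (1 A R^(2/3))]² = [0.033 × 67.9 / (1 × 13.7 × 1.294^(2/3))]² = 0.019.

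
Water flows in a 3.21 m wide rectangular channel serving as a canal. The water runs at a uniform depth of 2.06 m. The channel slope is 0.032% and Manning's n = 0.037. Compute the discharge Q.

Q = 2.98 m³/s

Flow area A = b·y = 3.21 × 2.06 = 6.613 m². Wetted perimeter P = b + 2y = 3.21 + 2×2.06 = 7.33 m.
Hydraulic radius R = A/P = 6.613/7.33 = 0.9021 m.
Manning's equation: Q = (1/n) A R^(2/3) S^(1/2) = (1/0.037) × 6.613 × 0.9021^(2/3) × 0.00032^(1/2) = 2.98 m³/s.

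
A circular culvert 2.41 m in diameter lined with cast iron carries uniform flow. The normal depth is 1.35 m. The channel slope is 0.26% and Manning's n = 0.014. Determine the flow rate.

For a circular section of diameter D = 2.41 m at depth y = 1.35 m, the central angle is θ = 2 arccos(1 − 2y/D) = 3.383 rad. Then A = (D²/8)(θ − sin θ) = 2.629 m² and P = Dθ/2 = 4.076 m.
Hydraulic radius R = A/P = 2.629/4.076 = 0.6451 m.
Manning's equation: Q = (1/n) A R^(2/3) S^(1/2) = (1/0.014) × 2.629 × 0.6451^(2/3) × 0.0026^(1/2) = 7.15 m³/s.

Q = 7.15 m³/s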